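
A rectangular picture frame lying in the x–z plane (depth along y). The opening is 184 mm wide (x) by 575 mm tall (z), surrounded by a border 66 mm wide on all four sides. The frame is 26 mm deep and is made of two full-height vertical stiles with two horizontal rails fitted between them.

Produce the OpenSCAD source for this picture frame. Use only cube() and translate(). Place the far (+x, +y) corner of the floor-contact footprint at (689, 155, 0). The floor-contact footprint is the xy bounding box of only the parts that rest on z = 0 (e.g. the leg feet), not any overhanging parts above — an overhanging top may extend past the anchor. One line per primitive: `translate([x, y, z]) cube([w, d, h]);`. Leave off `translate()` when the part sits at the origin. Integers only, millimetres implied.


translate([373, 129, 0]) cube([66, 26, 707]);
translate([623, 129, 0]) cube([66, 26, 707]);
translate([439, 129, 0]) cube([184, 26, 66]);
translate([439, 129, 641]) cube([184, 26, 66]);


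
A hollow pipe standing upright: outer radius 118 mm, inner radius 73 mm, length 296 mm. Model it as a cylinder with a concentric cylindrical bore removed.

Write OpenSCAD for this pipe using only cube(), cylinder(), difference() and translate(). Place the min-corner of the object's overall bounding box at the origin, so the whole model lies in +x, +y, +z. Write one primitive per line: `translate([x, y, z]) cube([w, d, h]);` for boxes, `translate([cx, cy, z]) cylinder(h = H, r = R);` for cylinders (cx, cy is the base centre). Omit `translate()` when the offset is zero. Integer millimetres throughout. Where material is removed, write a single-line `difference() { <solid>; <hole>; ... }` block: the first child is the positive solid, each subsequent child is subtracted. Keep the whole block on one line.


difference() { translate([118, 118, 0]) cylinder(h = 296, r = 118); translate([118, 118, 0]) cylinder(h = 296, r = 73); }


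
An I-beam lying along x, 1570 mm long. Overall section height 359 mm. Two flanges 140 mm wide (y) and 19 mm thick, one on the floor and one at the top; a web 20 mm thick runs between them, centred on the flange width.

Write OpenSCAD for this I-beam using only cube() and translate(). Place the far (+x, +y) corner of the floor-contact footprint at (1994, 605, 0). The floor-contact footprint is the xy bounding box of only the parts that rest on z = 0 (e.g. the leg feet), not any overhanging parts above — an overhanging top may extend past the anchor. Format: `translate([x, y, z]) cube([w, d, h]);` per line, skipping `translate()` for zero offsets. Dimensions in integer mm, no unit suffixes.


translate([424, 465, 0]) cube([1570, 140, 19]);
translate([424, 525, 19]) cube([1570, 20, 321]);
translate([424, 465, 340]) cube([1570, 140, 19]);


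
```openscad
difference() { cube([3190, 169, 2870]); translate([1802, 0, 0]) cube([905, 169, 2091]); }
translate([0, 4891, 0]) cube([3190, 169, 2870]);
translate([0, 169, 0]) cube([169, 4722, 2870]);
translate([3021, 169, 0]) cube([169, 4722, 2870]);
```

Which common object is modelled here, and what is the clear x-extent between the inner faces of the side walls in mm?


A single room. The interior width is 2852 mm.

Four walls enclosing a rectangle with a door in the front wall — a room. Outside width 3190 minus two 169 mm walls gives 2852 mm.


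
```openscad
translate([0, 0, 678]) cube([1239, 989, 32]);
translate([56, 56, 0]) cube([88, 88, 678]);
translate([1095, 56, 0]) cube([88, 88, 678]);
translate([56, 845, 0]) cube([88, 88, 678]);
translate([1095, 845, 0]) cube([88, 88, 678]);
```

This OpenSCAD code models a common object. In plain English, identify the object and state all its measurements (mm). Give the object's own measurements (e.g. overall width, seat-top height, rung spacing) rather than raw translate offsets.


A rectangular dining table. The top is 1239×989×32 mm with its upper surface at z = 710 mm. It stands on four 88×88 mm square legs, each inset 56 mm from the nearest pair of top edges, running from the floor to the underside of the top.


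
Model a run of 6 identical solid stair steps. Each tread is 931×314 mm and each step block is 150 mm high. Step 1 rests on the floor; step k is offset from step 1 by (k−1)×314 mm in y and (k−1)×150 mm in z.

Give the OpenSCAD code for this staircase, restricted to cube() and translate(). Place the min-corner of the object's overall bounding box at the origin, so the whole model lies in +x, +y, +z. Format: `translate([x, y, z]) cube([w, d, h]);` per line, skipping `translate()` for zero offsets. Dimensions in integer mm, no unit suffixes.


cube([931, 314, 150]);
translate([0, 314, 150]) cube([931, 314, 150]);
translate([0, 628, 300]) cube([931, 314, 150]);
translate([0, 942, 450]) cube([931, 314, 150]);
translate([0, 1256, 600]) cube([931, 314, 150]);
translate([0, 1570, 750]) cube([931, 314, 150]);


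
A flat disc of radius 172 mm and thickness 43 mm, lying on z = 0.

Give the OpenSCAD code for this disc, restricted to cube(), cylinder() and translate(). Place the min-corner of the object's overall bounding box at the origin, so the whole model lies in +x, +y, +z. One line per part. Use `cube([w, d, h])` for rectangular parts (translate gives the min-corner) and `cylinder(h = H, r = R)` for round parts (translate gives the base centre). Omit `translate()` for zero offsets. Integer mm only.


translate([172, 172, 0]) cylinder(h = 43, r = 172);


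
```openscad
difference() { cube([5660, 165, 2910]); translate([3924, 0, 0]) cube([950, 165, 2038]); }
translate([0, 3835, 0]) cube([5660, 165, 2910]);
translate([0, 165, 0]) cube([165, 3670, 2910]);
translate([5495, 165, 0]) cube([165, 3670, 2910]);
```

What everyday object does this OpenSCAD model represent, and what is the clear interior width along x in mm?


A single room. The interior width is 5330 mm.

Four walls enclosing a rectangle with a door in the front wall — a room. Outside width 5660 minus two 165 mm walls gives 5330 mm.


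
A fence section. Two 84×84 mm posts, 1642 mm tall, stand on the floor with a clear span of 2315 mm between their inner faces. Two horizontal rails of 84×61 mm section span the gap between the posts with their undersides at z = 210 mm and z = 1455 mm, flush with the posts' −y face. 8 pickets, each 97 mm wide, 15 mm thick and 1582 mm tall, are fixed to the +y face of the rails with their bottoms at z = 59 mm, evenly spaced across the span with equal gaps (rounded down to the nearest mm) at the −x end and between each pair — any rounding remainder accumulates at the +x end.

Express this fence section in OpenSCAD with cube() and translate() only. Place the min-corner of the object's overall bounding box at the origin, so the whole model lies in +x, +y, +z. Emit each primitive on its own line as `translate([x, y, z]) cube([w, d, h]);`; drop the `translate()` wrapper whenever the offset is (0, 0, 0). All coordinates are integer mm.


cube([84, 84, 1642]);
translate([2399, 0, 0]) cube([84, 84, 1642]);
translate([84, 0, 210]) cube([2315, 84, 61]);
translate([84, 0, 1455]) cube([2315, 84, 61]);
translate([255, 84, 59]) cube([97, 15, 1582]);
translate([523, 84, 59]) cube([97, 15, 1582]);
translate([791, 84, 59]) cube([97, 15, 1582]);
translate([1059, 84, 59]) cube([97, 15, 1582]);
translate([1327, 84, 59]) cube([97, 15, 1582]);
translate([1595, 84, 59]) cube([97, 15, 1582]);
translate([1863, 84, 59]) cube([97, 15, 1582]);
translate([2131, 84, 59]) cube([97, 15, 1582]);


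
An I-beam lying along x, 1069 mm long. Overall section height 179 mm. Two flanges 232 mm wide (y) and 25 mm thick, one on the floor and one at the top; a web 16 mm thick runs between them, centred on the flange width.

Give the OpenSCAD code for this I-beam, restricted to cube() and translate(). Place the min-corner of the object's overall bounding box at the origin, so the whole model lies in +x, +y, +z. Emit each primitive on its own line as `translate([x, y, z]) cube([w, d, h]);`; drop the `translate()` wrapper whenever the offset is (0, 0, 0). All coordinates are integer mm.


cube([1069, 232, 25]);
translate([0, 108, 25]) cube([1069, 16, 129]);
translate([0, 0, 154]) cube([1069, 232, 25]);


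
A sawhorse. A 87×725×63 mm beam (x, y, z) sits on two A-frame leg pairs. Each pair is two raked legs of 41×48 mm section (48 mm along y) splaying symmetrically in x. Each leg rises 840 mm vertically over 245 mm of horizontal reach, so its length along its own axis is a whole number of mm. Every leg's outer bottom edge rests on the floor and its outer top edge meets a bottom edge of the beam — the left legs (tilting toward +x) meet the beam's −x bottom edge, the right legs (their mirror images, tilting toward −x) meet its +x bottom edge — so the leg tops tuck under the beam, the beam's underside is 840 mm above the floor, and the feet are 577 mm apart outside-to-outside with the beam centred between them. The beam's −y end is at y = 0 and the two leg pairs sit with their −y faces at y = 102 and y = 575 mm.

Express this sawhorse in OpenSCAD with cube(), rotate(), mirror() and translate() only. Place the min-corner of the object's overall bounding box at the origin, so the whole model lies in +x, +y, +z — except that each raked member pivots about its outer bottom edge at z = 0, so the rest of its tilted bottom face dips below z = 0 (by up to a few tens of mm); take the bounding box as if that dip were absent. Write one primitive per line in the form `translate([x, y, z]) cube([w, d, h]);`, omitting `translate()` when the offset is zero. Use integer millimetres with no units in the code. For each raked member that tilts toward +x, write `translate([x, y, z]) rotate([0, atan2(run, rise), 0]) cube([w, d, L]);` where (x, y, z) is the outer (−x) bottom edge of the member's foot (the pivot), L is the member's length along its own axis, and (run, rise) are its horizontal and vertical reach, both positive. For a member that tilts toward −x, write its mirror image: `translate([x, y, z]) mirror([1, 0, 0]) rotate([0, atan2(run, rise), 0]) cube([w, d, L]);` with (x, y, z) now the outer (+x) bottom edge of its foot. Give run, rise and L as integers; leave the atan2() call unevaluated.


translate([245, 0, 840]) cube([87, 725, 63]);
translate([0, 102, 0]) rotate([0, atan2(245, 840), 0]) cube([41, 48, 875]);
translate([577, 102, 0]) mirror([1, 0, 0]) rotate([0, atan2(245, 840), 0]) cube([41, 48, 875]);
translate([0, 575, 0]) rotate([0, atan2(245, 840), 0]) cube([41, 48, 875]);
translate([577, 575, 0]) mirror([1, 0, 0]) rotate([0, atan2(245, 840), 0]) cube([41, 48, 875]);


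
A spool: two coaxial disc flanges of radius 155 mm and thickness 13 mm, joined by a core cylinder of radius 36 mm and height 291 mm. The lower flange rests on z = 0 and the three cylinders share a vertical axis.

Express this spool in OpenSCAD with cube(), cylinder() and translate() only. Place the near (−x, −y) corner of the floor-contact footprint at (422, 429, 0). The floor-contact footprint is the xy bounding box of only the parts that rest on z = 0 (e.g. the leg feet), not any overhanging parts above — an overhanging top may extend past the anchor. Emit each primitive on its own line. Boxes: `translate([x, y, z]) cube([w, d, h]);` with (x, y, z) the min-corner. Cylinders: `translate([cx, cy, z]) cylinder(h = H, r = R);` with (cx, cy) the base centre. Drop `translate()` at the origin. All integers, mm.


translate([577, 584, 0]) cylinder(h = 13, r = 155);
translate([577, 584, 13]) cylinder(h = 291, r = 36);
translate([577, 584, 304]) cylinder(h = 13, r = 155);


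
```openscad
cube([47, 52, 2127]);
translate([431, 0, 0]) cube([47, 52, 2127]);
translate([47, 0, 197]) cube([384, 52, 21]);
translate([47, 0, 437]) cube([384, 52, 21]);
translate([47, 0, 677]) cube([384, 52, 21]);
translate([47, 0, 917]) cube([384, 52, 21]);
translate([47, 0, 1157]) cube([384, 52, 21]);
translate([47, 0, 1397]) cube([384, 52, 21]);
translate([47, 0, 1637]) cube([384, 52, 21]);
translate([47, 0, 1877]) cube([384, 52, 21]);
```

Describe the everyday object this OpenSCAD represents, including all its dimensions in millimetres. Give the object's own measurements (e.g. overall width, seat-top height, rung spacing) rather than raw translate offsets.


A straight ladder. Two 47×52 mm vertical rails, 2127 mm tall, stand 478 mm apart (outside-to-outside) with their front faces coplanar on the −y side. 8 rungs, each 52 mm deep and 21 mm tall, span between the inner faces of the rails, front faces flush with the rails. The lowest rung's underside is at z = 197 mm and rungs are spaced 240 mm apart (underside to underside).


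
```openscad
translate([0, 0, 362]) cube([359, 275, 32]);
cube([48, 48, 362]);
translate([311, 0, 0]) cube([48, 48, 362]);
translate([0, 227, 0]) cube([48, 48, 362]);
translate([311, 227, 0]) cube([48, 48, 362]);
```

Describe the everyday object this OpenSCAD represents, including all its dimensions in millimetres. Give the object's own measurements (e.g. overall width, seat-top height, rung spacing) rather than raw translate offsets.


A simple wooden stool: a rectangular seat 359 mm (x) by 275 mm (y), 32 mm thick, top face at z = 394 mm, on four square legs, each 48×48 mm in cross-section. The legs rest on z = 0, each flush with a corner of the seat.


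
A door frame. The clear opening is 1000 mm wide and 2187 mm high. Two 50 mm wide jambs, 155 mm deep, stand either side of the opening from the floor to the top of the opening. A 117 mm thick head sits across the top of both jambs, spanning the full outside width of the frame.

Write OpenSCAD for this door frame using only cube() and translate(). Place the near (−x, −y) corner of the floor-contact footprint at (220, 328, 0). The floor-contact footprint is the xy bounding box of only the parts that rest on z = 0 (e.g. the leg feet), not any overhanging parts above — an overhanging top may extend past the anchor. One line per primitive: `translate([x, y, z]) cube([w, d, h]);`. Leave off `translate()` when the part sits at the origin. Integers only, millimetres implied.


translate([220, 328, 0]) cube([50, 155, 2187]);
translate([1270, 328, 0]) cube([50, 155, 2187]);
translate([220, 328, 2187]) cube([1100, 155, 117]);


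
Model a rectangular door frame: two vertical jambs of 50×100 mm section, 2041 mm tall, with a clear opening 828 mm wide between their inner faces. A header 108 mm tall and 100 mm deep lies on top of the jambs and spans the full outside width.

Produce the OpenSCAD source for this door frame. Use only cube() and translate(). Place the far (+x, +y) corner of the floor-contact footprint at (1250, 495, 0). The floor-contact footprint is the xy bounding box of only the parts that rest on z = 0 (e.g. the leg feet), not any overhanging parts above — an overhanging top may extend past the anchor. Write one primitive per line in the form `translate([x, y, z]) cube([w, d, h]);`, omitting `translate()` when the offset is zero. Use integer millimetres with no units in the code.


translate([322, 395, 0]) cube([50, 100, 2041]);
translate([1200, 395, 0]) cube([50, 100, 2041]);
translate([322, 395, 2041]) cube([928, 100, 108]);


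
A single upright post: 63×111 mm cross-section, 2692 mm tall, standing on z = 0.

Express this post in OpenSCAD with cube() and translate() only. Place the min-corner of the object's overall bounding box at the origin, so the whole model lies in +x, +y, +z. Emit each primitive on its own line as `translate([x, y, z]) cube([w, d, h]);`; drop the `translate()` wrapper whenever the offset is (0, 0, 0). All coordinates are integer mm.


cube([63, 111, 2692]);


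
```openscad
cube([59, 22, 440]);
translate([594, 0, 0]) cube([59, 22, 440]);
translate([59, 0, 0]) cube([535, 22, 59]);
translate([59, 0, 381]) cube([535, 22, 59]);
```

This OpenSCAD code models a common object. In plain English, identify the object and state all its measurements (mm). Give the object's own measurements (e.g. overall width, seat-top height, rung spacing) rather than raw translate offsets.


A rectangular picture frame lying in the x–z plane (depth along y). The opening is 535 mm wide (x) by 322 mm tall (z), surrounded by a border 59 mm wide on all four sides. The frame is 22 mm deep and is made of two full-height vertical stiles with two horizontal rails fitted between them.


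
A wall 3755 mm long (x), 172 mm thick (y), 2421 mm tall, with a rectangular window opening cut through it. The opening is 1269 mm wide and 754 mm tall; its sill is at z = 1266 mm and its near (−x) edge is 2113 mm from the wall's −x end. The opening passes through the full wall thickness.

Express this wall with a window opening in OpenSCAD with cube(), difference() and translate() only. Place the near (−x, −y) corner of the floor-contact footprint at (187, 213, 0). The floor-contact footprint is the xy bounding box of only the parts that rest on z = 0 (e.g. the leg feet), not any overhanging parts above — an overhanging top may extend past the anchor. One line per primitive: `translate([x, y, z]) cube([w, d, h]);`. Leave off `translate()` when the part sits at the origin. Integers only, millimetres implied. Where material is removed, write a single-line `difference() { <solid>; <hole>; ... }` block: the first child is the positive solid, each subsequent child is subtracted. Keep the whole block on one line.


difference() { translate([187, 213, 0]) cube([3755, 172, 2421]); translate([2300, 213, 1266]) cube([1269, 172, 754]); }


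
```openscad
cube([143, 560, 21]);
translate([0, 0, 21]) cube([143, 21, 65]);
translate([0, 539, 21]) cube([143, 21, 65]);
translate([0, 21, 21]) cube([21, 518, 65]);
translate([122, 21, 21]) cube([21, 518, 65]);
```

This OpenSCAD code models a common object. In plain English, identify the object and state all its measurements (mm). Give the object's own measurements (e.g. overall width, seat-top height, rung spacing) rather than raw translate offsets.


An open-topped rectangular box: outside dimensions 143×560×86 mm, with a uniform wall and base thickness of 21 mm. The base is a full 143×560 slab on the floor; four walls sit on top of the base. The front and back walls (the −y and +y sides) span the full width; the two side walls fit between them.


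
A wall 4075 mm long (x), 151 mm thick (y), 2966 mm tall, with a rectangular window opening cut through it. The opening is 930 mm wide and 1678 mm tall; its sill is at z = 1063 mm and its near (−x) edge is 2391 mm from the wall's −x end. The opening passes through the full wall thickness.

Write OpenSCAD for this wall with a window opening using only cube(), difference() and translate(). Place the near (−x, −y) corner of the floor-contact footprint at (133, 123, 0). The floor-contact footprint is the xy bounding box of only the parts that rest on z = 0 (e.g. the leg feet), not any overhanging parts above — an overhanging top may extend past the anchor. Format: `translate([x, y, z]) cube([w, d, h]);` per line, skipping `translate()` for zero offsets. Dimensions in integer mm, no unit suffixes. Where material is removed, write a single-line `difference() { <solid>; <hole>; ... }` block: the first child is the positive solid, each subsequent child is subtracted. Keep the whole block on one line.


difference() { translate([133, 123, 0]) cube([4075, 151, 2966]); translate([2524, 123, 1063]) cube([930, 151, 1678]); }


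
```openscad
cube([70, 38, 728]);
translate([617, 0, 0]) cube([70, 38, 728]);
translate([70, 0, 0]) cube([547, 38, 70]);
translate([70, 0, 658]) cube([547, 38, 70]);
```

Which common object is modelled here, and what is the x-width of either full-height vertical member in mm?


A picture frame. The border width is 70 mm.

Four thin pieces enclosing a rectangular opening — a picture frame. The two full-height stiles are 728 mm tall; the top rail sits at z = 658 and is 70 mm tall, so the border above the opening is 728 − 658 = 70 mm, matching the stile x-width.


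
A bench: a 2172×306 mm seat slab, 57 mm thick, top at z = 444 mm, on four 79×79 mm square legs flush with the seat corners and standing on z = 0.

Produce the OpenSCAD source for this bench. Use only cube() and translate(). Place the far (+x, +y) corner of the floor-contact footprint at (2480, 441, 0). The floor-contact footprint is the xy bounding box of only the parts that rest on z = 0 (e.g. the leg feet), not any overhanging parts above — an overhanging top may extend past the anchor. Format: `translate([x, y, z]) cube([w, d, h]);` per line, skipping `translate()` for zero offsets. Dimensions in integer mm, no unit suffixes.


translate([308, 135, 387]) cube([2172, 306, 57]);
translate([308, 135, 0]) cube([79, 79, 387]);
translate([308, 362, 0]) cube([79, 79, 387]);
translate([2401, 135, 0]) cube([79, 79, 387]);
translate([2401, 362, 0]) cube([79, 79, 387]);


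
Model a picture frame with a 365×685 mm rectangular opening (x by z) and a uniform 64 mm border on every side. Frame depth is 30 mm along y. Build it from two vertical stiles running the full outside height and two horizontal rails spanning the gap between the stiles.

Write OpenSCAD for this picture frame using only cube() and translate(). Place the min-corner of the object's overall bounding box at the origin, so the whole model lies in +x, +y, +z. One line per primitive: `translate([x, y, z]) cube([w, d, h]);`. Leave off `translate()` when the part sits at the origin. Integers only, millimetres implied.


cube([64, 30, 813]);
translate([429, 0, 0]) cube([64, 30, 813]);
translate([64, 0, 0]) cube([365, 30, 64]);
translate([64, 0, 749]) cube([365, 30, 64]);


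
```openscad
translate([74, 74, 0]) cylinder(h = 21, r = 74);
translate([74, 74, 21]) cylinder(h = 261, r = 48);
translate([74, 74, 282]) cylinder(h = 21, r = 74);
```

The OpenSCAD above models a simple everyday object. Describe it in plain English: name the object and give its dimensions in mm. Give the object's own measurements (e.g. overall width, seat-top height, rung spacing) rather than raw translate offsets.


A spool: two coaxial disc flanges of radius 74 mm and thickness 21 mm, joined by a core cylinder of radius 48 mm and height 261 mm. The lower flange rests on z = 0 and the three cylinders share a vertical axis.


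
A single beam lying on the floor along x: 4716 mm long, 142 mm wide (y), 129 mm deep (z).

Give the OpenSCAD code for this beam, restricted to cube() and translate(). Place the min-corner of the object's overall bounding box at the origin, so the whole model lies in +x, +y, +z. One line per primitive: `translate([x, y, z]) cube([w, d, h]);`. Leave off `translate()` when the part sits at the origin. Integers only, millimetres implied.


cube([4716, 142, 129]);


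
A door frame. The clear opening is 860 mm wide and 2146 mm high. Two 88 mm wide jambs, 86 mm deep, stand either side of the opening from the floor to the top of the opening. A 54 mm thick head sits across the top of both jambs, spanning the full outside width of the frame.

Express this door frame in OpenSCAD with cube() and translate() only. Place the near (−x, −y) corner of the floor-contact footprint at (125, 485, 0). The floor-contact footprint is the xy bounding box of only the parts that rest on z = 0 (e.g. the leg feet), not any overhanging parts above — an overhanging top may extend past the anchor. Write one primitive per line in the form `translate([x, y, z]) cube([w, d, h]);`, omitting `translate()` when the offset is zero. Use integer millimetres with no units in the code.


translate([125, 485, 0]) cube([88, 86, 2146]);
translate([1073, 485, 0]) cube([88, 86, 2146]);
translate([125, 485, 2146]) cube([1036, 86, 54]);


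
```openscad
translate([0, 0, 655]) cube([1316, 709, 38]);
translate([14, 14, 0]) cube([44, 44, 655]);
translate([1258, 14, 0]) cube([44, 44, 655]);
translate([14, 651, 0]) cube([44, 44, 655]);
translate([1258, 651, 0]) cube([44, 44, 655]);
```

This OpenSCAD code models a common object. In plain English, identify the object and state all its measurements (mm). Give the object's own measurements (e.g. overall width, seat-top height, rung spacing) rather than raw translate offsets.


A rectangular dining table. The top is 1316×709×38 mm with its upper surface at z = 693 mm. It stands on four 44×44 mm square legs, each inset 14 mm from the nearest pair of top edges, running from the floor to the underside of the top.


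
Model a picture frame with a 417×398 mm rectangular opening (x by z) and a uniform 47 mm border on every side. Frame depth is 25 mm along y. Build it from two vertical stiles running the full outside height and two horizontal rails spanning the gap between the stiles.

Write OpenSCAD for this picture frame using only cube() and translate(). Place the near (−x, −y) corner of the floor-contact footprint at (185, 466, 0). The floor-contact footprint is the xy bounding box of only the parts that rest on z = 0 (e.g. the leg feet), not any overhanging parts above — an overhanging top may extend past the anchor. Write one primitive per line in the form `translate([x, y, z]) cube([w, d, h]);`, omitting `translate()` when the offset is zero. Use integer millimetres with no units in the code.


translate([185, 466, 0]) cube([47, 25, 492]);
translate([649, 466, 0]) cube([47, 25, 492]);
translate([232, 466, 0]) cube([417, 25, 47]);
translate([232, 466, 445]) cube([417, 25, 47]);


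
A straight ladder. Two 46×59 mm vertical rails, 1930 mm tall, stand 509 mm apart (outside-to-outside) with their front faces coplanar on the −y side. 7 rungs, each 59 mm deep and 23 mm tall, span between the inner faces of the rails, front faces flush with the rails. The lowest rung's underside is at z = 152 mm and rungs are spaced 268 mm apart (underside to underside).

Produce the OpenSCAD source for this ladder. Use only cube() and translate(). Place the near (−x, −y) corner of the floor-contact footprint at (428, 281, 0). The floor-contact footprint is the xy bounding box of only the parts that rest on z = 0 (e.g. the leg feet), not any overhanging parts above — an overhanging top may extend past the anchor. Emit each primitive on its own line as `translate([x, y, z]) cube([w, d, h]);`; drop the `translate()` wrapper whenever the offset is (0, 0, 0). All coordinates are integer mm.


// rung span = 509 - 2*46 = 417
// rung[k] z = 152 + k*268
translate([428, 281, 0]) cube([46, 59, 1930]);
translate([891, 281, 0]) cube([46, 59, 1930]);
translate([474, 281, 152]) cube([417, 59, 23]);
translate([474, 281, 420]) cube([417, 59, 23]);
translate([474, 281, 688]) cube([417, 59, 23]);
translate([474, 281, 956]) cube([417, 59, 23]);
translate([474, 281, 1224]) cube([417, 59, 23]);
translate([474, 281, 1492]) cube([417, 59, 23]);
translate([474, 281, 1760]) cube([417, 59, 23]);


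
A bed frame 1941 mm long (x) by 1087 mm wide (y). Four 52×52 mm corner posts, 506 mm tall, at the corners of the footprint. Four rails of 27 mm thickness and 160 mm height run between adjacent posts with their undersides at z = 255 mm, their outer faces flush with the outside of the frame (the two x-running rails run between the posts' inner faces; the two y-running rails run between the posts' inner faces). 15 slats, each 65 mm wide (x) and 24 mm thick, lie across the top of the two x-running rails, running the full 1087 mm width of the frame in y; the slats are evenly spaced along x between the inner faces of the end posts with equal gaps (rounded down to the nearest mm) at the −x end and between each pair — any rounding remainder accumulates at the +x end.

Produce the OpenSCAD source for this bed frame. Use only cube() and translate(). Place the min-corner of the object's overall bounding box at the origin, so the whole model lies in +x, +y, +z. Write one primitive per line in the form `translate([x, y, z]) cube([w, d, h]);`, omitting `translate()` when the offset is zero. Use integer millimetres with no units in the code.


cube([52, 52, 506]);
translate([0, 1035, 0]) cube([52, 52, 506]);
translate([1889, 0, 0]) cube([52, 52, 506]);
translate([1889, 1035, 0]) cube([52, 52, 506]);
translate([52, 0, 255]) cube([1837, 27, 160]);
translate([52, 1060, 255]) cube([1837, 27, 160]);
translate([0, 52, 255]) cube([27, 983, 160]);
translate([1914, 52, 255]) cube([27, 983, 160]);
translate([105, 0, 415]) cube([65, 1087, 24]);
translate([223, 0, 415]) cube([65, 1087, 24]);
translate([341, 0, 415]) cube([65, 1087, 24]);
translate([459, 0, 415]) cube([65, 1087, 24]);
translate([577, 0, 415]) cube([65, 1087, 24]);
translate([695, 0, 415]) cube([65, 1087, 24]);
translate([813, 0, 415]) cube([65, 1087, 24]);
translate([931, 0, 415]) cube([65, 1087, 24]);
translate([1049, 0, 415]) cube([65, 1087, 24]);
translate([1167, 0, 415]) cube([65, 1087, 24]);
translate([1285, 0, 415]) cube([65, 1087, 24]);
translate([1403, 0, 415]) cube([65, 1087, 24]);
translate([1521, 0, 415]) cube([65, 1087, 24]);
translate([1639, 0, 415]) cube([65, 1087, 24]);
translate([1757, 0, 415]) cube([65, 1087, 24]);


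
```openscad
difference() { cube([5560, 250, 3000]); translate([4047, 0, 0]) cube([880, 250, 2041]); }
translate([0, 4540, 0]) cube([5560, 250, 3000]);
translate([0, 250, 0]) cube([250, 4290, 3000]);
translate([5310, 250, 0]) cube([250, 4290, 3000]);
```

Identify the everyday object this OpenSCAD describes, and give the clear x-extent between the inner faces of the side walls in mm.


A single room. The interior width is 5060 mm.

Four walls enclosing a rectangle with a door in the front wall — a room. Outside width 5560 minus two 250 mm walls gives 5060 mm.


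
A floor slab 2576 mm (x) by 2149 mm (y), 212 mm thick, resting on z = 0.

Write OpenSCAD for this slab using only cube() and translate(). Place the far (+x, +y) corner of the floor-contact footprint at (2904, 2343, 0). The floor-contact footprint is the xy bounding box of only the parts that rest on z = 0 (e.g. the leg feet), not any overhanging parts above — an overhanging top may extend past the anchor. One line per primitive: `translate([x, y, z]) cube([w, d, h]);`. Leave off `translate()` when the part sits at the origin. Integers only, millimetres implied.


translate([328, 194, 0]) cube([2576, 2149, 212]);


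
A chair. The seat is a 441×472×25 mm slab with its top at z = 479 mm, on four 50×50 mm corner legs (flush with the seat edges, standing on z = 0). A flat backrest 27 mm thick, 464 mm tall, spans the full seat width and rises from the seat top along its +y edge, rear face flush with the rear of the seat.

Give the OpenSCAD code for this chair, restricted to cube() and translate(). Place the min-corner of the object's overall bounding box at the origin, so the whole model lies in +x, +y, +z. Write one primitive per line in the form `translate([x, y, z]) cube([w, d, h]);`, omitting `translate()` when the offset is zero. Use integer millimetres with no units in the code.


// leg_h = 479 - 25 = 454
translate([0, 0, 454]) cube([441, 472, 25]);
cube([50, 50, 454]);
translate([391, 0, 0]) cube([50, 50, 454]);
translate([0, 422, 0]) cube([50, 50, 454]);
translate([391, 422, 0]) cube([50, 50, 454]);
translate([0, 445, 479]) cube([441, 27, 464]);


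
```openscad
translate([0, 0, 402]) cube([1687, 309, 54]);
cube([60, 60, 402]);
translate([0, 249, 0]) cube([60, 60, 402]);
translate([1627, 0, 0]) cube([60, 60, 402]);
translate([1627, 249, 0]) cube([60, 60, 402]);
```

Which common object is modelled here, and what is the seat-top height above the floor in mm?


A bench. The seat-top height is 456 mm.

A long slab on four corner posts — a bench. The slab sits at z = 402 with thickness 54, so the top is 402 + 54 = 456 mm.


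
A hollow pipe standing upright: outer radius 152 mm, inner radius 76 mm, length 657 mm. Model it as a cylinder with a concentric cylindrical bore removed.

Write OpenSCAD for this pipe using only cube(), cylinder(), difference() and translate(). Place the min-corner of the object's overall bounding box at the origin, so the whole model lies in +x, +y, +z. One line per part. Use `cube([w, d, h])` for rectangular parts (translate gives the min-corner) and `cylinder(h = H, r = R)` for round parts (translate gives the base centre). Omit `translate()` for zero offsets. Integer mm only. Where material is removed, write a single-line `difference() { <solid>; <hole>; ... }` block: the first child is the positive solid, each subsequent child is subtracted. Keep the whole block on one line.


difference() { translate([152, 152, 0]) cylinder(h = 657, r = 152); translate([152, 152, 0]) cylinder(h = 657, r = 76); }


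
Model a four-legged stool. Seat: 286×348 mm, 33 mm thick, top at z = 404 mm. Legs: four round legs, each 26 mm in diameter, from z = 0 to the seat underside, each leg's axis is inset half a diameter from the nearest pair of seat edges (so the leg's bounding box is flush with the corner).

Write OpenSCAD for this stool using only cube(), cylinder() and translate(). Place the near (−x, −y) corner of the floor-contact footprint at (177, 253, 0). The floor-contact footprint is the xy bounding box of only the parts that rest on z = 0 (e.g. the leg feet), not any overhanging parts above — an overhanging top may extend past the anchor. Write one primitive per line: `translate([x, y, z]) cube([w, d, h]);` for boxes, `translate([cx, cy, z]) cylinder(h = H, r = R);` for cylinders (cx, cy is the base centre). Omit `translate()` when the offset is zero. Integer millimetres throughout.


// leg_h = 404 - 33 = 371
translate([177, 253, 371]) cube([286, 348, 33]);
translate([190, 266, 0]) cylinder(h = 371, r = 13);
translate([450, 266, 0]) cylinder(h = 371, r = 13);
translate([190, 588, 0]) cylinder(h = 371, r = 13);
translate([450, 588, 0]) cylinder(h = 371, r = 13);


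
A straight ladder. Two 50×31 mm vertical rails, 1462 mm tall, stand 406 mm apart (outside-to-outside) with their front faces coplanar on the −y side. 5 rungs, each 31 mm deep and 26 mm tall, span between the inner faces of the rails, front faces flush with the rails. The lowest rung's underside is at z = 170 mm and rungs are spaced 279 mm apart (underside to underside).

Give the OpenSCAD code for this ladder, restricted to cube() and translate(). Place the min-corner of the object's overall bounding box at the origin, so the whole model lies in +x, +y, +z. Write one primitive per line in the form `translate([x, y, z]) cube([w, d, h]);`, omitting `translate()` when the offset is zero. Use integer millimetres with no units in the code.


cube([50, 31, 1462]);
translate([356, 0, 0]) cube([50, 31, 1462]);
translate([50, 0, 170]) cube([306, 31, 26]);
translate([50, 0, 449]) cube([306, 31, 26]);
translate([50, 0, 728]) cube([306, 31, 26]);
translate([50, 0, 1007]) cube([306, 31, 26]);
translate([50, 0, 1286]) cube([306, 31, 26]);


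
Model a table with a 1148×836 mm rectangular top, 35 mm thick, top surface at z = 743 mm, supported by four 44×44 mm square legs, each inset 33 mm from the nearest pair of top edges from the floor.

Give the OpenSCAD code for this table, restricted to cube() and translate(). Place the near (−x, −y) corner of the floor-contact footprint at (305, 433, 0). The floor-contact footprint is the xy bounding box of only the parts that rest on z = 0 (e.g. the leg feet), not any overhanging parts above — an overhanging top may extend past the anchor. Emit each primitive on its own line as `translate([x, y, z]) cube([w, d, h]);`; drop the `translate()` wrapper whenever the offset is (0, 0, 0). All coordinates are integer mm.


translate([272, 400, 708]) cube([1148, 836, 35]);
translate([305, 433, 0]) cube([44, 44, 708]);
translate([1343, 433, 0]) cube([44, 44, 708]);
translate([305, 1159, 0]) cube([44, 44, 708]);
translate([1343, 1159, 0]) cube([44, 44, 708]);


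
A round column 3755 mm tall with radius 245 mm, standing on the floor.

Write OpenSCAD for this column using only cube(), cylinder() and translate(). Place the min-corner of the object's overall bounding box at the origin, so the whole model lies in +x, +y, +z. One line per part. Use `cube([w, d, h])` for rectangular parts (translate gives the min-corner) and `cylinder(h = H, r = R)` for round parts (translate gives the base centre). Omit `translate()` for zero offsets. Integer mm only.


translate([245, 245, 0]) cylinder(h = 3755, r = 245);


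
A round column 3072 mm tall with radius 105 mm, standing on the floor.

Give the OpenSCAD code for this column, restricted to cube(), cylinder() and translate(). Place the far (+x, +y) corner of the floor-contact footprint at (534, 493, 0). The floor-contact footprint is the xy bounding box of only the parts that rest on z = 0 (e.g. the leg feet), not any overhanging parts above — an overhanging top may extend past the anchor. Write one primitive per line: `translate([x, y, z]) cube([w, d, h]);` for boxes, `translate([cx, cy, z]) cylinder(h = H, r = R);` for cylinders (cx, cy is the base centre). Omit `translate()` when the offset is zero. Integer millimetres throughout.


translate([429, 388, 0]) cylinder(h = 3072, r = 105);


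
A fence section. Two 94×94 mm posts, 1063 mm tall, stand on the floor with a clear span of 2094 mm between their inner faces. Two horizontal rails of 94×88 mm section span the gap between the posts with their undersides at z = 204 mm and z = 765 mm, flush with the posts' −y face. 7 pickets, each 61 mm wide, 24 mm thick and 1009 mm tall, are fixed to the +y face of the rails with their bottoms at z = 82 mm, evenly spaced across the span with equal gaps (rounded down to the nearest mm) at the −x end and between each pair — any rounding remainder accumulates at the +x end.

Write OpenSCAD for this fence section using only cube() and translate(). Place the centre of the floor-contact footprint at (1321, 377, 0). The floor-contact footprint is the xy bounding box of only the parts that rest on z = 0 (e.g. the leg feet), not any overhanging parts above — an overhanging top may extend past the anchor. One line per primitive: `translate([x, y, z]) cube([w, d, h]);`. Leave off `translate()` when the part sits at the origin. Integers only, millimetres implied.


translate([180, 330, 0]) cube([94, 94, 1063]);
translate([2368, 330, 0]) cube([94, 94, 1063]);
translate([274, 330, 204]) cube([2094, 94, 88]);
translate([274, 330, 765]) cube([2094, 94, 88]);
translate([482, 424, 82]) cube([61, 24, 1009]);
translate([751, 424, 82]) cube([61, 24, 1009]);
translate([1020, 424, 82]) cube([61, 24, 1009]);
translate([1289, 424, 82]) cube([61, 24, 1009]);
translate([1558, 424, 82]) cube([61, 24, 1009]);
translate([1827, 424, 82]) cube([61, 24, 1009]);
translate([2096, 424, 82]) cube([61, 24, 1009]);


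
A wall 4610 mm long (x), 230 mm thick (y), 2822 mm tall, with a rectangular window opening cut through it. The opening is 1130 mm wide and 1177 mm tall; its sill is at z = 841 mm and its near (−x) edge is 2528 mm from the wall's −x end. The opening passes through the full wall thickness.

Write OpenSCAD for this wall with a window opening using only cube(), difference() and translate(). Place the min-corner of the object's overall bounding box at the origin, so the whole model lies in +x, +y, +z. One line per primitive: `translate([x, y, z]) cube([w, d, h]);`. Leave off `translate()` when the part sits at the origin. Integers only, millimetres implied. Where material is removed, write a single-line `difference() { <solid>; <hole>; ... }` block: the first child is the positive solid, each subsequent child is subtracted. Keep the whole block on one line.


difference() { cube([4610, 230, 2822]); translate([2528, 0, 841]) cube([1130, 230, 1177]); }


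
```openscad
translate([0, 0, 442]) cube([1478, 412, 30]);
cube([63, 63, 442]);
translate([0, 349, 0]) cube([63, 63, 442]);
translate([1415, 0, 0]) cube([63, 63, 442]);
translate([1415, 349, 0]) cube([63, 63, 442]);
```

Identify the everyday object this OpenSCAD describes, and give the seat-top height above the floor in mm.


A bench. The seat-top height is 472 mm.

A long slab on four corner posts — a bench. The slab sits at z = 442 with thickness 30, so the top is 442 + 30 = 472 mm.


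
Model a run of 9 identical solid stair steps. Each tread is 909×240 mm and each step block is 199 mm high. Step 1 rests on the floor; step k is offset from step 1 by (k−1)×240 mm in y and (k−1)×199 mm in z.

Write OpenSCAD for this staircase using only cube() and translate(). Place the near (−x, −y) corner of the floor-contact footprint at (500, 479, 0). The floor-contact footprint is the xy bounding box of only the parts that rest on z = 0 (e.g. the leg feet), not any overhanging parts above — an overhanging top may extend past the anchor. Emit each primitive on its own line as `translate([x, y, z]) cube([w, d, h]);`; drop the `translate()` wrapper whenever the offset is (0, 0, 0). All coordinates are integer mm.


translate([500, 479, 0]) cube([909, 240, 199]);
translate([500, 719, 199]) cube([909, 240, 199]);
translate([500, 959, 398]) cube([909, 240, 199]);
translate([500, 1199, 597]) cube([909, 240, 199]);
translate([500, 1439, 796]) cube([909, 240, 199]);
translate([500, 1679, 995]) cube([909, 240, 199]);
translate([500, 1919, 1194]) cube([909, 240, 199]);
translate([500, 2159, 1393]) cube([909, 240, 199]);
translate([500, 2399, 1592]) cube([909, 240, 199]);
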